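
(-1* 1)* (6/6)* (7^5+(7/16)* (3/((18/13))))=-1613563/96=-16807.95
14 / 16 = 7 / 8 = 0.88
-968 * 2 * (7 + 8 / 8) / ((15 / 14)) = -216832 / 15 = -14455.47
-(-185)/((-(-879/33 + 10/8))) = 8140/1117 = 7.29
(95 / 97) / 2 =0.49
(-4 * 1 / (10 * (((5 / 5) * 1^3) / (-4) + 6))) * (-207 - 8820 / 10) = 8712 / 115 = 75.76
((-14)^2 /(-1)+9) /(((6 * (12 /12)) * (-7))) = 187 /42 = 4.45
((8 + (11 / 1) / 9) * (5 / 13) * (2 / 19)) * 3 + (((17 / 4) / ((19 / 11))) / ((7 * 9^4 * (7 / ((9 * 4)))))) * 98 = 206552 / 180063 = 1.15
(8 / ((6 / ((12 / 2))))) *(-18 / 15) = -48 / 5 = -9.60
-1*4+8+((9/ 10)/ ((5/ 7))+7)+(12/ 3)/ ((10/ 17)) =953/ 50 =19.06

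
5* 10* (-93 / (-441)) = 1550 / 147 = 10.54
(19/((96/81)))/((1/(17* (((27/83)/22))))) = 235467/58432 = 4.03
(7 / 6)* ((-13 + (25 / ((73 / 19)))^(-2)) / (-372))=1707881 / 41966250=0.04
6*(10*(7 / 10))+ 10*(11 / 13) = 50.46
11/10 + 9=101/10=10.10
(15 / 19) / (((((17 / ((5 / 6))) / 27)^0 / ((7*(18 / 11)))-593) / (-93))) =175770 / 1419433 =0.12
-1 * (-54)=54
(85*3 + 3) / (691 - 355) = 43 / 56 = 0.77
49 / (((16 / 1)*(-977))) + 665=10395231 / 15632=665.00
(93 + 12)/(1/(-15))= -1575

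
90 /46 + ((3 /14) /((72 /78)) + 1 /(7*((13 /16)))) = 39591 /16744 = 2.36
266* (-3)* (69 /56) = -3933 /4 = -983.25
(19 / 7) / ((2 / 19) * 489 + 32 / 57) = 1083 / 20762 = 0.05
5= 5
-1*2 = -2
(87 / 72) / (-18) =-0.07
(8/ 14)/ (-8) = -1/ 14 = -0.07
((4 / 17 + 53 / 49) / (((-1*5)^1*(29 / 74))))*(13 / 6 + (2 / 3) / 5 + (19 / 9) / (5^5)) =-5252744257 / 3397078125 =-1.55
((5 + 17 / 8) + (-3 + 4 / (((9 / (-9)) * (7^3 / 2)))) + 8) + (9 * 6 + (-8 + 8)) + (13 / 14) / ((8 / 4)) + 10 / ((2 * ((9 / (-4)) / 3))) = 493091 / 8232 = 59.90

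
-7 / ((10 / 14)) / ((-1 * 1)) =49 / 5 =9.80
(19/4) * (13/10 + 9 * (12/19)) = 1327/40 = 33.18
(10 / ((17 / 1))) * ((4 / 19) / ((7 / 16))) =640 / 2261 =0.28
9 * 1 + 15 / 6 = 23 / 2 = 11.50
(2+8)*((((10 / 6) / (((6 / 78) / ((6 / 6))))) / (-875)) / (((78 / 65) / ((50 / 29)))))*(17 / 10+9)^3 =-15925559 / 36540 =-435.84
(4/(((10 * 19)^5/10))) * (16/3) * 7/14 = 2/4642685625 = 0.00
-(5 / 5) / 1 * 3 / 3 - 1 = -2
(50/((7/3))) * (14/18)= 50/3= 16.67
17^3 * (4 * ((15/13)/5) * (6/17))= 20808/13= 1600.62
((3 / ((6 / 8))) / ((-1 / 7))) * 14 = -392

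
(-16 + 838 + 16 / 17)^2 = 195720100 / 289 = 677232.18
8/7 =1.14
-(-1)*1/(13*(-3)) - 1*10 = -391/39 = -10.03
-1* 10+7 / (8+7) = -143 / 15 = -9.53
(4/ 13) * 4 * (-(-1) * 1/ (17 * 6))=8/ 663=0.01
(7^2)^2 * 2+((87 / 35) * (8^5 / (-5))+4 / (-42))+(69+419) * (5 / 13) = -11300.78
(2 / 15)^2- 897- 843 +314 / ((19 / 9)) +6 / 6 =-6798299 / 4275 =-1590.25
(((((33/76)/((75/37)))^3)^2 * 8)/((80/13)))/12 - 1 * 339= -1913826379990569042892163/5645505720000000000000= -339.00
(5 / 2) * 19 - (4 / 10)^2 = 2367 / 50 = 47.34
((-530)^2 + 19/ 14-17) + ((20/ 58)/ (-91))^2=3912337654243/ 13928642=280884.36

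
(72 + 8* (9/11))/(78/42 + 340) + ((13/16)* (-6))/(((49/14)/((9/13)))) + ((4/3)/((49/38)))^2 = 761435569/2275254828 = 0.33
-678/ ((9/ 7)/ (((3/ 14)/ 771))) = -0.15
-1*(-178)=178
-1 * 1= -1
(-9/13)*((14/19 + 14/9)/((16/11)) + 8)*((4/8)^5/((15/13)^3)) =-22139/164160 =-0.13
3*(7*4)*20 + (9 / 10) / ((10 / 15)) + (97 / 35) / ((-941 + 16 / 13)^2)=35133006210193 / 20895712460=1681.35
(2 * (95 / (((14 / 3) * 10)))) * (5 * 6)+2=869 / 7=124.14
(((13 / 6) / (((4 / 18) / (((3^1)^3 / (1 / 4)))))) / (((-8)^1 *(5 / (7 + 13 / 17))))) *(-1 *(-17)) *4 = -69498 / 5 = -13899.60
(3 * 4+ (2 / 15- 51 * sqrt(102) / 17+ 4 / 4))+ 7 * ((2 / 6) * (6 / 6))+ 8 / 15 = 16- 3 * sqrt(102) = -14.30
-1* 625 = -625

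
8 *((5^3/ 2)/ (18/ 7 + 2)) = 875/ 8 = 109.38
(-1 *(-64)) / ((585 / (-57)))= -1216 / 195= -6.24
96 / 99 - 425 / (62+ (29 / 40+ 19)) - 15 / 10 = -1236415 / 215754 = -5.73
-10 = -10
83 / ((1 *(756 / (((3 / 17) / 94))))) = 83 / 402696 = 0.00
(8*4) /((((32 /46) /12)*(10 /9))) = 2484 /5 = 496.80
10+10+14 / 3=74 / 3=24.67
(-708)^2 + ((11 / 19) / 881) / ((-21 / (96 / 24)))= 176203819972 / 351519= 501264.00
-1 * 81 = -81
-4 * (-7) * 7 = 196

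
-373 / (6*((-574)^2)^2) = -373 / 651326607456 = -0.00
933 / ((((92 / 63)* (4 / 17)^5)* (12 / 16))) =27819258201 / 23552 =1181184.54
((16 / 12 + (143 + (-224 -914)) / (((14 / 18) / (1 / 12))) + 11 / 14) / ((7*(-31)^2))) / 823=-8777 / 465050964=-0.00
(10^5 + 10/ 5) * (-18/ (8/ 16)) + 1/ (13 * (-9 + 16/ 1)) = -327606551/ 91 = -3600071.99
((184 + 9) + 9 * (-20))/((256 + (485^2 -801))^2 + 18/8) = 0.00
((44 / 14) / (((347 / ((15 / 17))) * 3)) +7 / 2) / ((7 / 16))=2314168 / 289051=8.01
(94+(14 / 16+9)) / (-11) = -831 / 88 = -9.44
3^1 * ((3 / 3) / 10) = 3 / 10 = 0.30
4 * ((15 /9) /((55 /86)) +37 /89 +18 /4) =88366 /2937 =30.09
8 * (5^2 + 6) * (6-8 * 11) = -20336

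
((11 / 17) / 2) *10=55 / 17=3.24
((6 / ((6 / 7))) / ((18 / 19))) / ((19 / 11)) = 77 / 18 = 4.28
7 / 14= 1 / 2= 0.50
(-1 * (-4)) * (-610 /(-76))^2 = 93025 /361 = 257.69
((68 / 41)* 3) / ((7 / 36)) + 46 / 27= 211490 / 7749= 27.29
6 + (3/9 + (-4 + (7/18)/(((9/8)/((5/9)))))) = 1841/729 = 2.53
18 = 18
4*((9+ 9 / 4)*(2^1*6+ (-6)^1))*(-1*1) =-270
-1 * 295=-295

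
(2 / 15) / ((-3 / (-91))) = 4.04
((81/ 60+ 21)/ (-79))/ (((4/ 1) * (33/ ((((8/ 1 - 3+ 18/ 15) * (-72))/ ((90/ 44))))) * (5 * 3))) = 4619/ 148125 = 0.03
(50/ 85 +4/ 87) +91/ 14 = 21103/ 2958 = 7.13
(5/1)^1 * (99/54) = 55/6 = 9.17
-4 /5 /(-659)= 4 /3295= 0.00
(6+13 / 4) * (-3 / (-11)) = 111 / 44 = 2.52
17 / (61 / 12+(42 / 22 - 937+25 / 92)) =-25806 / 1411339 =-0.02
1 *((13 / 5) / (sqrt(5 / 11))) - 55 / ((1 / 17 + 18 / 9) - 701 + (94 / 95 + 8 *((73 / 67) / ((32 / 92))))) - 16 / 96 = 3.77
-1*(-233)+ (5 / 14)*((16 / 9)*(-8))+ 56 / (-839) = 12043673 / 52857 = 227.85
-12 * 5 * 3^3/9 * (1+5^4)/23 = -112680/23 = -4899.13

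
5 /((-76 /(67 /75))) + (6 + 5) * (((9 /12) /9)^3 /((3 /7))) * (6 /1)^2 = 6511 /13680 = 0.48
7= 7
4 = 4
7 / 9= 0.78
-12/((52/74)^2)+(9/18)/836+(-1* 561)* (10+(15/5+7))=-3177279695/282568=-11244.30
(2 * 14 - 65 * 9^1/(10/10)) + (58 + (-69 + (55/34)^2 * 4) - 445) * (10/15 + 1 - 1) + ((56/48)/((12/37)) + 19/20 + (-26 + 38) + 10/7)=-608875669/728280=-836.05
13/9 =1.44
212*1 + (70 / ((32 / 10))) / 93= 157903 / 744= 212.24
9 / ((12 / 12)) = 9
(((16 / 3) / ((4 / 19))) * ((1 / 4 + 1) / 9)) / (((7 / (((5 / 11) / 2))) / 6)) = 475 / 693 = 0.69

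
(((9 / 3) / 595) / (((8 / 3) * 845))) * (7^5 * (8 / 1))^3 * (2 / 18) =43406276662336 / 71825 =604333820.57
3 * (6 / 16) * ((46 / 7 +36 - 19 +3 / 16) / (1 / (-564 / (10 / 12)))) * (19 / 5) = -192478113 / 2800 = -68742.18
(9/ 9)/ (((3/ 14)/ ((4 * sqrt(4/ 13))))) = 112 * sqrt(13)/ 39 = 10.35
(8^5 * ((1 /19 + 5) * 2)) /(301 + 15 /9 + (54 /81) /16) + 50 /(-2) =147544069 /138035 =1068.89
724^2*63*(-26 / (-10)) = 429300144 / 5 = 85860028.80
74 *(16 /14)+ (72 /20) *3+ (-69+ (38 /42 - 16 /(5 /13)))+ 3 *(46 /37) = -41158 /3885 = -10.59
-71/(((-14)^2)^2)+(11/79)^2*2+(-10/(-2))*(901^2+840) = 974170700604041/239754256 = 4063205.04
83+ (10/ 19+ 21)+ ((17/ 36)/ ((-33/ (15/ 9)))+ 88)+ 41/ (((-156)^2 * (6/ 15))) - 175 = 1602771949/ 91552032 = 17.51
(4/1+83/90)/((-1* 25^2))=-0.01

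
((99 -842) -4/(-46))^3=-4988815677503/12167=-410028411.07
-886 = -886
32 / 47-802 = -37662 / 47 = -801.32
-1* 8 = -8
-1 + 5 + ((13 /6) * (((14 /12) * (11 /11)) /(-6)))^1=773 /216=3.58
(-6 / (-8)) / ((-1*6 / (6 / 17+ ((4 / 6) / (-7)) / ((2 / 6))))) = -1 / 119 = -0.01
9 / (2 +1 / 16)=48 / 11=4.36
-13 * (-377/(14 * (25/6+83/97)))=1426191/20461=69.70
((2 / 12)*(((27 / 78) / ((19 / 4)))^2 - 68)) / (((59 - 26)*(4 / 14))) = -7259504 / 6039891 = -1.20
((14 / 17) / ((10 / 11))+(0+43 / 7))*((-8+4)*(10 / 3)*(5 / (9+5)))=-27960 / 833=-33.57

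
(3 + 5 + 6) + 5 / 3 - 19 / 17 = 742 / 51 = 14.55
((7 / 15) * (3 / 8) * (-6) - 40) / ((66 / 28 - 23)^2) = -0.10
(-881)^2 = 776161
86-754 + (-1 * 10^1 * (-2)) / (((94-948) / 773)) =-292966 / 427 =-686.10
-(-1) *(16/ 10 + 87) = 443/ 5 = 88.60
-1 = -1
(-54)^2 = 2916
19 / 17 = 1.12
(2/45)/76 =1/1710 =0.00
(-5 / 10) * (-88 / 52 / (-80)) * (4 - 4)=0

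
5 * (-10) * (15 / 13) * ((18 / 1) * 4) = -54000 / 13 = -4153.85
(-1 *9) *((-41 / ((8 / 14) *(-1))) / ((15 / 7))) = -6027 / 20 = -301.35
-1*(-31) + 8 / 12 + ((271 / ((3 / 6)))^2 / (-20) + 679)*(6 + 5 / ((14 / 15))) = -16702646 / 105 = -159072.82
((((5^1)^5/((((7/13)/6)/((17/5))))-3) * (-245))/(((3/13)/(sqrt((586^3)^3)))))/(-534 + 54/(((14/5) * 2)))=69167156744477311520 * sqrt(586)/2447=684249930786095645.54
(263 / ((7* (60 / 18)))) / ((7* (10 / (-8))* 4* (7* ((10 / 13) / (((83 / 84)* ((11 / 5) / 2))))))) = -3121547 / 48020000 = -0.07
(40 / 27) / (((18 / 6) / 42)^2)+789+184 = 34111 / 27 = 1263.37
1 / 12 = 0.08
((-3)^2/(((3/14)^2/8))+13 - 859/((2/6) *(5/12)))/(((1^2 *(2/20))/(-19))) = 874722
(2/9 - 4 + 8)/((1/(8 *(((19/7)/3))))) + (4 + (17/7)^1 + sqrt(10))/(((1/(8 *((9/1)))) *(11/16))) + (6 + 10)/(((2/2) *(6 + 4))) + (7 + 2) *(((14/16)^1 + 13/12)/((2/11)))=1152 *sqrt(10)/11 + 133446037/166320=1133.52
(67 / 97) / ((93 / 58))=3886 / 9021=0.43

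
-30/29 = -1.03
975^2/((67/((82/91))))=5996250/469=12785.18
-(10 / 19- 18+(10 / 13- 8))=6102 / 247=24.70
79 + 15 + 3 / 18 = 565 / 6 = 94.17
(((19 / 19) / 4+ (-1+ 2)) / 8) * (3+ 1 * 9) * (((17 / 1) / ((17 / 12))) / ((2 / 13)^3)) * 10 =494325 / 8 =61790.62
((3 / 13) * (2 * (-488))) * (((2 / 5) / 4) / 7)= -1464 / 455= -3.22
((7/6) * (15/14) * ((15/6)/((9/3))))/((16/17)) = 425/384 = 1.11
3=3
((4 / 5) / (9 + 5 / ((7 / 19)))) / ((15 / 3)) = 14 / 1975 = 0.01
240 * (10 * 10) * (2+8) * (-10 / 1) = -2400000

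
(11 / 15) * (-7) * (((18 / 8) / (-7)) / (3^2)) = 11 / 60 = 0.18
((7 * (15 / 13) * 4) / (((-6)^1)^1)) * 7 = -490 / 13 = -37.69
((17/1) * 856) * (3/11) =43656/11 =3968.73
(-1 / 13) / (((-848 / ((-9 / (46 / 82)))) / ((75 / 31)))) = -27675 / 7860112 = -0.00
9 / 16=0.56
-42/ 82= -21/ 41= -0.51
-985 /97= -10.15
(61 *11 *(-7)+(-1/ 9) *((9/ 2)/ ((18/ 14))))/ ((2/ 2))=-84553/ 18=-4697.39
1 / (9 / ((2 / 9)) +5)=2 / 91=0.02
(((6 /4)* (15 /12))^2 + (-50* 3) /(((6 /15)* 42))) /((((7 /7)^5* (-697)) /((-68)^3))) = -700825 /287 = -2441.90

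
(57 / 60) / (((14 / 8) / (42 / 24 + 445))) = 33953 / 140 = 242.52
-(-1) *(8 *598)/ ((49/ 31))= 3026.61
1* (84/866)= 42/433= 0.10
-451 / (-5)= 451 / 5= 90.20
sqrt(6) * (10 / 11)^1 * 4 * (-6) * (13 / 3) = -1040 * sqrt(6) / 11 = -231.59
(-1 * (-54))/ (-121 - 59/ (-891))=-24057/ 53876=-0.45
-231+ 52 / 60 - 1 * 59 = -4337 / 15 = -289.13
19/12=1.58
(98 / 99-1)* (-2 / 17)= 2 / 1683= 0.00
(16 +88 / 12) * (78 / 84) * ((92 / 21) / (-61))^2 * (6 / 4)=275080 / 1640961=0.17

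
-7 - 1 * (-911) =904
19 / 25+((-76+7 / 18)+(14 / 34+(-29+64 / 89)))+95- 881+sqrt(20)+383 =-344319629 / 680850+2*sqrt(5) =-501.25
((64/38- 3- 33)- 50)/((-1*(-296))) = -801/2812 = -0.28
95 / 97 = 0.98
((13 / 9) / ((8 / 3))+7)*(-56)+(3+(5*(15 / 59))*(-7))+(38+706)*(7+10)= 2162899 / 177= 12219.77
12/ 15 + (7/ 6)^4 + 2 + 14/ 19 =663551/ 123120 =5.39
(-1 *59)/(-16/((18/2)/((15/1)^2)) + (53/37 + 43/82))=0.15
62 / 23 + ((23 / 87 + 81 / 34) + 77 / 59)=26682935 / 4014006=6.65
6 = 6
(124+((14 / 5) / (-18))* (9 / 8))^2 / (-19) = -24532209 / 30400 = -806.98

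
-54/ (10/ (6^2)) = -972/ 5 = -194.40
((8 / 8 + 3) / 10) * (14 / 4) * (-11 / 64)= -77 / 320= -0.24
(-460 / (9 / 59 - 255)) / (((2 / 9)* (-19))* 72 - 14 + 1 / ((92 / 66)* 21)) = -62422 / 10996149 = -0.01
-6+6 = 0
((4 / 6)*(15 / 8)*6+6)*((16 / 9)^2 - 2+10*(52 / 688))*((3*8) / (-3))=-26698 / 129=-206.96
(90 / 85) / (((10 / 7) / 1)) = 63 / 85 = 0.74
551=551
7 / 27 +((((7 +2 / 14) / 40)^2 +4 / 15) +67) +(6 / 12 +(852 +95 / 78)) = 1267601747 / 1375920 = 921.28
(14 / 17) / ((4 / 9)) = 63 / 34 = 1.85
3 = 3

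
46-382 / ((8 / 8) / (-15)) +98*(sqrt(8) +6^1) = 196*sqrt(2) +6364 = 6641.19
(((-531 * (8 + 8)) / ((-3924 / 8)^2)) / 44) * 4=-3776 / 1176219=-0.00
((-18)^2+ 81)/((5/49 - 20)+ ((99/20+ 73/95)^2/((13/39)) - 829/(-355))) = 203458878000/40459817453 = 5.03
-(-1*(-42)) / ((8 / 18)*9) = -21 / 2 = -10.50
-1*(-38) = 38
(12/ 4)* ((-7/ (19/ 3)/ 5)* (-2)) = 126/ 95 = 1.33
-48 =-48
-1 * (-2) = 2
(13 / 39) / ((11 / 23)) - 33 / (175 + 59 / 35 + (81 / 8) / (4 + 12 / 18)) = 1693817 / 3305247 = 0.51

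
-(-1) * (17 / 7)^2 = 5.90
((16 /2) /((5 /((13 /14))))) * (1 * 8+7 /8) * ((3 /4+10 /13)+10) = 42529 /280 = 151.89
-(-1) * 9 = 9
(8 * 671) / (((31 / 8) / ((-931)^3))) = -34653853661504 / 31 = -1117866247145.29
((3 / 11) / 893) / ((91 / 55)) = 15 / 81263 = 0.00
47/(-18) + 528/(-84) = -1121/126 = -8.90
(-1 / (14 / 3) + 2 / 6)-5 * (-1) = 215 / 42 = 5.12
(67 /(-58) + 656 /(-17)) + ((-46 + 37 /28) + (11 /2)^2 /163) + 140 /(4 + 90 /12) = -932329924 /12937799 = -72.06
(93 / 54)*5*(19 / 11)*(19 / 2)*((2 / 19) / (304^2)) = 155 / 963072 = 0.00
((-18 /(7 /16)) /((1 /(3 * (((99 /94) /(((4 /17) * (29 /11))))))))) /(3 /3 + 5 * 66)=-1999404 /3158071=-0.63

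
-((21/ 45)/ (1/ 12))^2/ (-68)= 196/ 425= 0.46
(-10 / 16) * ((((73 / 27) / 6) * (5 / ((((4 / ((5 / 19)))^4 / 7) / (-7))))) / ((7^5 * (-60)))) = -228125 / 177965056475136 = -0.00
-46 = -46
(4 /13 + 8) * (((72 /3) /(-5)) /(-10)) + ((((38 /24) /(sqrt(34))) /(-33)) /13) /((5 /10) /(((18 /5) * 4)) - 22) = 38 * sqrt(34) /7689253 + 1296 /325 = 3.99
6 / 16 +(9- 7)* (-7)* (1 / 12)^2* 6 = -5 / 24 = -0.21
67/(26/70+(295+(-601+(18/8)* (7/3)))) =-9380/42053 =-0.22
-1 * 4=-4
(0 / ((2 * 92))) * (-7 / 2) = 0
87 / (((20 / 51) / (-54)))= -119799 / 10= -11979.90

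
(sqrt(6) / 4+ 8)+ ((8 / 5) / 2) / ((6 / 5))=sqrt(6) / 4+ 26 / 3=9.28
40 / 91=0.44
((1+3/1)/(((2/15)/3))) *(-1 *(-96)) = 8640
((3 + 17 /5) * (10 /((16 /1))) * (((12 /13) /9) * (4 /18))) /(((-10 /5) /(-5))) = 80 /351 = 0.23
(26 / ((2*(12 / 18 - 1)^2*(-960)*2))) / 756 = -13 / 161280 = -0.00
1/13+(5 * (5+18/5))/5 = 564/65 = 8.68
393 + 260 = 653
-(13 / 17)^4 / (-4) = 0.09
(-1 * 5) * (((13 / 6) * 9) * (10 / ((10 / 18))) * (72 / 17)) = -126360 / 17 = -7432.94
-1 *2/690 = -1/345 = -0.00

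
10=10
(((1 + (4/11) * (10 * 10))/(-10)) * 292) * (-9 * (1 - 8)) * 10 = -7560756/11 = -687341.45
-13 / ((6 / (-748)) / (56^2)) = 15247232 / 3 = 5082410.67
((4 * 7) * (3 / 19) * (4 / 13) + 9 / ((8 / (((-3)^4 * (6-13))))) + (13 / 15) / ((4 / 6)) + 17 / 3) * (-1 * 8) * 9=55979409 / 1235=45327.46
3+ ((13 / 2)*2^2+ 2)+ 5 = 36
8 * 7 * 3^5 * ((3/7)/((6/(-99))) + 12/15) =-426708/5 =-85341.60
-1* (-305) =305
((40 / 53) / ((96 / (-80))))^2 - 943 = -23829983 / 25281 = -942.60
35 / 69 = 0.51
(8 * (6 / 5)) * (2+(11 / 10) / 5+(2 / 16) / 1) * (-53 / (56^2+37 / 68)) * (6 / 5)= -20283312 / 44434375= -0.46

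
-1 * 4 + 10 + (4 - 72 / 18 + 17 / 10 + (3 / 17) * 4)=1429 / 170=8.41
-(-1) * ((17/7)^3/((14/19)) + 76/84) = 293075/14406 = 20.34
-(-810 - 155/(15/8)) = 2678/3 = 892.67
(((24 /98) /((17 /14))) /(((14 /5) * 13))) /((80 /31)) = 93 /43316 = 0.00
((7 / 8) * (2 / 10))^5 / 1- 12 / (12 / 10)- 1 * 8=-1843183193 / 102400000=-18.00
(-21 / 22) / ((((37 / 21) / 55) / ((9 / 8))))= -19845 / 592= -33.52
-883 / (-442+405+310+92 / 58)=-25607 / 7963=-3.22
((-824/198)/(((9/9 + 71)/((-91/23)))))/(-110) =-9373/4508460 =-0.00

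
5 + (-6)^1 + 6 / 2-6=-4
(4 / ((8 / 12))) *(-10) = -60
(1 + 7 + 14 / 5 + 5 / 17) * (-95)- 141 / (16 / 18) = -164909 / 136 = -1212.57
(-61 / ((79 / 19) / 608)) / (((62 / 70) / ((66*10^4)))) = -16277923200000 / 2449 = -6646763250.31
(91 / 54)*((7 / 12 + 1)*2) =1729 / 324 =5.34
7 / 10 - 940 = -9393 / 10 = -939.30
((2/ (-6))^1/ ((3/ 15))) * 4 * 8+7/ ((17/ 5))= -2615/ 51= -51.27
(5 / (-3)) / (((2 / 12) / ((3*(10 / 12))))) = -25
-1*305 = -305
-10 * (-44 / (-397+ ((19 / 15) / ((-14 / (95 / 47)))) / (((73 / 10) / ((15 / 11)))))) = -14530285 / 13111408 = -1.11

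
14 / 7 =2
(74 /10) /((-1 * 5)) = -37 /25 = -1.48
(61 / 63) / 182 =61 / 11466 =0.01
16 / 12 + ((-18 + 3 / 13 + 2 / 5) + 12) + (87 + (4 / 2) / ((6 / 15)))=17153 / 195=87.96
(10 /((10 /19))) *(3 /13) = 57 /13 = 4.38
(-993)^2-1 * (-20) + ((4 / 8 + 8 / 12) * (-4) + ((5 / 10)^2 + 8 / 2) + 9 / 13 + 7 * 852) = 992033.28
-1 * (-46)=46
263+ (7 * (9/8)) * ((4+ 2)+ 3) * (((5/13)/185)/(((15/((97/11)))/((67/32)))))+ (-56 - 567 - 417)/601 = 1064173341951/4070260480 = 261.45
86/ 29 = 2.97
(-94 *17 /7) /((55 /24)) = -38352 /385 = -99.62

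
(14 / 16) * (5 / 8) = 35 / 64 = 0.55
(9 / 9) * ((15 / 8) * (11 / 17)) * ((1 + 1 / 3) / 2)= 55 / 68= 0.81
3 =3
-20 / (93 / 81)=-540 / 31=-17.42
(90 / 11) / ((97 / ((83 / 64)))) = 3735 / 34144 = 0.11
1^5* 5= 5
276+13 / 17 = 4705 / 17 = 276.76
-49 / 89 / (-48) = 49 / 4272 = 0.01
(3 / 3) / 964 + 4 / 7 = 3863 / 6748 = 0.57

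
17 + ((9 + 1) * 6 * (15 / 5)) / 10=35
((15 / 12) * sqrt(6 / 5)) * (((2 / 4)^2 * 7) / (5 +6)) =0.22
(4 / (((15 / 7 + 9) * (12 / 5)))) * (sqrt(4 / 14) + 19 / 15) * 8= 20 * sqrt(14) / 117 + 532 / 351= 2.16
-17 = -17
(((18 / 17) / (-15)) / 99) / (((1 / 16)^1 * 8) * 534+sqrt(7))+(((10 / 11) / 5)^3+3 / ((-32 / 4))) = -11902932717 / 32257956280+sqrt(7) / 99973005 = -0.37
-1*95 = -95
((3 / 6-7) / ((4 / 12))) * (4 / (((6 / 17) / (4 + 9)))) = -2873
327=327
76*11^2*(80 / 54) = 367840 / 27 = 13623.70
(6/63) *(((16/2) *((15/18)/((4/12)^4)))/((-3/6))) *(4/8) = -360/7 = -51.43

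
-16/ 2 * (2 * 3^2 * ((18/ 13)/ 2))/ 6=-216/ 13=-16.62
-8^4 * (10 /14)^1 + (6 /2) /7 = -20477 /7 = -2925.29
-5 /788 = -0.01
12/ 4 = 3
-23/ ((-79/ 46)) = 1058/ 79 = 13.39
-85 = -85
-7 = -7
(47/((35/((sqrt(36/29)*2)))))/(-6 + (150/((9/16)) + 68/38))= 8037*sqrt(29)/3796100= 0.01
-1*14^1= -14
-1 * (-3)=3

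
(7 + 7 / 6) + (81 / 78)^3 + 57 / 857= 9.35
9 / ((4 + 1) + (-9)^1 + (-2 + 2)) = -9 / 4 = -2.25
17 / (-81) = -17 / 81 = -0.21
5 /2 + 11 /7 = 57 /14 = 4.07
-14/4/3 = -7/6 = -1.17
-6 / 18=-1 / 3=-0.33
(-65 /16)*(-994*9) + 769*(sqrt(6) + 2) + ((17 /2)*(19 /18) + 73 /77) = 769*sqrt(6) + 210067955 /5544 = 39774.70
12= 12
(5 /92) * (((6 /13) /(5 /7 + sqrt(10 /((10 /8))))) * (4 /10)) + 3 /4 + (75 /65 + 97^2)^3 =294 * sqrt(2) /109733 + 61812188416871580803 /74179508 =833278490022.77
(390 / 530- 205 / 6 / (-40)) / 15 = 809 / 7632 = 0.11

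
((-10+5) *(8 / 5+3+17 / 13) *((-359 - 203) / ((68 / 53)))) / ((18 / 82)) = 39079232 / 663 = 58943.03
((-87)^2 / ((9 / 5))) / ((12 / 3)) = 4205 / 4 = 1051.25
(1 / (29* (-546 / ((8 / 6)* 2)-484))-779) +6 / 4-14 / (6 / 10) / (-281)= -104720380619 / 134702970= -777.42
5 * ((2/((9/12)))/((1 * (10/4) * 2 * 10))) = 4/15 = 0.27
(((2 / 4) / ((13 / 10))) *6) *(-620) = -1430.77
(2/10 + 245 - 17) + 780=1008.20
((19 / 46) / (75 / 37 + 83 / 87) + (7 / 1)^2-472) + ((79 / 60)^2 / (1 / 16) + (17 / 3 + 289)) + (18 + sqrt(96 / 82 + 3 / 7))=-8189513719 / 99318600 + 3 * sqrt(14637) / 287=-81.19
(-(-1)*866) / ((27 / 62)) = 53692 / 27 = 1988.59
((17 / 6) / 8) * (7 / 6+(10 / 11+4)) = 6817 / 3168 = 2.15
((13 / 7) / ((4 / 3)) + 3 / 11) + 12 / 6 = 3.67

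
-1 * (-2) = 2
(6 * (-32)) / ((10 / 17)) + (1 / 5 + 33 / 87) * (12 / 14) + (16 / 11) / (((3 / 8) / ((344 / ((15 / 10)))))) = 8090936 / 14355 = 563.63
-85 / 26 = -3.27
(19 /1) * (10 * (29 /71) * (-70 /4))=-96425 /71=-1358.10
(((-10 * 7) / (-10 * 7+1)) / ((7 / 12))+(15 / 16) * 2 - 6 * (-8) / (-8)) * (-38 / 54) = 1.68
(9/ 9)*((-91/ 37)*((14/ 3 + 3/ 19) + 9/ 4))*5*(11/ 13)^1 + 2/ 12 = -206533/ 2812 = -73.45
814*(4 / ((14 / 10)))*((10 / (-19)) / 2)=-81400 / 133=-612.03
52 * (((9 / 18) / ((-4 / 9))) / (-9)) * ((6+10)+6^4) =8528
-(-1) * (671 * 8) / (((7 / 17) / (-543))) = -49552008 / 7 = -7078858.29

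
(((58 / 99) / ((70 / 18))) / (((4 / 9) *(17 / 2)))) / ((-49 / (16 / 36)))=-116 / 320705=-0.00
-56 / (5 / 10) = -112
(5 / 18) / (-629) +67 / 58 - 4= -467105 / 164169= -2.85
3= 3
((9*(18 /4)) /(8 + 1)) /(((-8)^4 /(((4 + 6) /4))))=45 /16384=0.00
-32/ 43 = -0.74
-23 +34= 11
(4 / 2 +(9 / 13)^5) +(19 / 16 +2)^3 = 52535884703 / 1520816128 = 34.54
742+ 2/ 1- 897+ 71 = -82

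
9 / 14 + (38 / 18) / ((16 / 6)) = 241 / 168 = 1.43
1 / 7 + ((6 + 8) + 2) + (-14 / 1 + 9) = 78 / 7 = 11.14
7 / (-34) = -7 / 34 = -0.21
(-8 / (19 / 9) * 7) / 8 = -3.32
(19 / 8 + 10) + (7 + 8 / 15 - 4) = 1909 / 120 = 15.91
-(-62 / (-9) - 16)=82 / 9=9.11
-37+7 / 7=-36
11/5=2.20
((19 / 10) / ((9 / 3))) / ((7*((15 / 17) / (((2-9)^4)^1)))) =110789 / 450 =246.20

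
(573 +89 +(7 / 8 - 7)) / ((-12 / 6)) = -5247 / 16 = -327.94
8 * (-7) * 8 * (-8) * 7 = 25088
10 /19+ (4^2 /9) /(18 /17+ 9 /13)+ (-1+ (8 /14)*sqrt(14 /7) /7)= 0.66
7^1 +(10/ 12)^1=7.83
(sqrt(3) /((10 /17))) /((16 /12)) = 51 * sqrt(3) /40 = 2.21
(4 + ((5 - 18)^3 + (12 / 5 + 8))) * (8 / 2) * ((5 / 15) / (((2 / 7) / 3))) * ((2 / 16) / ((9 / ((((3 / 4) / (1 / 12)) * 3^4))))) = -6187671 / 20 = -309383.55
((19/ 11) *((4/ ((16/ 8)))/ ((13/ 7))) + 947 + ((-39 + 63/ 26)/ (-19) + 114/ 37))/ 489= 63927485/ 32772454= 1.95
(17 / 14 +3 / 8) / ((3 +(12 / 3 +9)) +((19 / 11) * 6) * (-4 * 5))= -979 / 117824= -0.01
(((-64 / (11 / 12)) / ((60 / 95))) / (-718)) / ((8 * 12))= 19 / 11847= 0.00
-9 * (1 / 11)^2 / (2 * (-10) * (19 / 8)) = 18 / 11495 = 0.00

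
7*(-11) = -77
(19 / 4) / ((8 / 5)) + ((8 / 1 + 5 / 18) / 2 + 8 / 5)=12539 / 1440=8.71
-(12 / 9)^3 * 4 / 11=-256 / 297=-0.86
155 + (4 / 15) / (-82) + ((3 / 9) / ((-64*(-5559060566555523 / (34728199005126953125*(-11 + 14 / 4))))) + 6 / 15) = -12928719317422283109413 / 145869749266416923520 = -88.63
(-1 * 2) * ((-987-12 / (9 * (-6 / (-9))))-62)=2102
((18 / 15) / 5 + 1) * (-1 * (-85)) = 527 / 5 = 105.40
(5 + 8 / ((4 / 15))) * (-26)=-910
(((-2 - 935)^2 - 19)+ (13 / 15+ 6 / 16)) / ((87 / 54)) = 316062447 / 580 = 544935.25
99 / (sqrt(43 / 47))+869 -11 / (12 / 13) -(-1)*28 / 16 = 99*sqrt(2021) / 43+5153 / 6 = 962.34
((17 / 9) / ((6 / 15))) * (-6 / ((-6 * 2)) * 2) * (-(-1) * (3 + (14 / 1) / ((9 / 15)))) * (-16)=-53720 / 27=-1989.63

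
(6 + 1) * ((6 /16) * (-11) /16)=-231 /128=-1.80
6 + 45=51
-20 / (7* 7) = -20 / 49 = -0.41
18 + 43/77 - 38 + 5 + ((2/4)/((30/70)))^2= -36259/2772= -13.08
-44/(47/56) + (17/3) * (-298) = -245494/141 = -1741.09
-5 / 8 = -0.62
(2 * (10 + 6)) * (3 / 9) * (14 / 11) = 13.58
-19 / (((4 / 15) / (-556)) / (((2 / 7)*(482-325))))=1777015.71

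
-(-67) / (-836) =-67 / 836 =-0.08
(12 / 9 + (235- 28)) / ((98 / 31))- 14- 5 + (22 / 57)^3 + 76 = 2231569727 / 18148914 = 122.96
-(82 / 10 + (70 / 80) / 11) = -3643 / 440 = -8.28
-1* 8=-8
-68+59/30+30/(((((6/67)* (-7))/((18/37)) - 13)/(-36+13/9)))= 140417/21540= 6.52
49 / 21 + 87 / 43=562 / 129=4.36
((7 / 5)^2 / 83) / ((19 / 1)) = 49 / 39425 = 0.00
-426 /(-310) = 213 /155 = 1.37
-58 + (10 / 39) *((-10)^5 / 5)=-202262 / 39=-5186.21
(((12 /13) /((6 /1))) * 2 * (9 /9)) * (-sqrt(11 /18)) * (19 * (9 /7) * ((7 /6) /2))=-19 * sqrt(22) /26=-3.43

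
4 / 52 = 1 / 13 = 0.08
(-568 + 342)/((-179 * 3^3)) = 226/4833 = 0.05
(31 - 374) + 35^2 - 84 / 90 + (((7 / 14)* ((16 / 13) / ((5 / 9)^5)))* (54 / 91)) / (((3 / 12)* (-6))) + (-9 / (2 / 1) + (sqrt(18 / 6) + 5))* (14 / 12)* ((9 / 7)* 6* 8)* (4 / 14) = 144* sqrt(3) / 7 + 9834636664 / 11090625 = 922.38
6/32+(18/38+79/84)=10225/6384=1.60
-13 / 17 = -0.76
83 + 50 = 133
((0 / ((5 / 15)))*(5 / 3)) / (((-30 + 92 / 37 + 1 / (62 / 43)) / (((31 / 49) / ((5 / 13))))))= 0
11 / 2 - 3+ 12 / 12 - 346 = -685 / 2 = -342.50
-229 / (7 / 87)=-19923 / 7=-2846.14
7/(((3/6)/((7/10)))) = 49/5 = 9.80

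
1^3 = 1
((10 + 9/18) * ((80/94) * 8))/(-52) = -840/611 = -1.37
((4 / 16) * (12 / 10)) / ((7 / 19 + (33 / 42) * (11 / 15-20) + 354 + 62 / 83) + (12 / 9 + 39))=99351 / 125947477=0.00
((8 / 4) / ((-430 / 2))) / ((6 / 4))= -4 / 645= -0.01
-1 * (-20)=20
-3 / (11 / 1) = -3 / 11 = -0.27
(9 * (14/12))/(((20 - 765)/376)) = -3948/745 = -5.30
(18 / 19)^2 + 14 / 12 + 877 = 1904053 / 2166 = 879.06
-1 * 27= -27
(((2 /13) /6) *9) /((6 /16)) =8 /13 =0.62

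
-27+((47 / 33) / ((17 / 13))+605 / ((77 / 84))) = 355724 / 561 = 634.09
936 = 936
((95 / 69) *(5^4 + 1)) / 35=11894 / 483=24.63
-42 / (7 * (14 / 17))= -51 / 7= -7.29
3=3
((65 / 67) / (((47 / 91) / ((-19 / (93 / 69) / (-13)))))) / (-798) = -1495 / 585714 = -0.00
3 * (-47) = -141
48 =48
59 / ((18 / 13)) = 767 / 18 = 42.61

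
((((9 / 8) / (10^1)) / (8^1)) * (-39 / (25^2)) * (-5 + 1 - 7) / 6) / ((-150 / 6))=-1287 / 20000000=-0.00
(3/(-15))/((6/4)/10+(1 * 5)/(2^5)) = -32/49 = -0.65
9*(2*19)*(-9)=-3078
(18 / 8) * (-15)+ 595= 2245 / 4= 561.25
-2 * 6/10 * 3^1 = -18/5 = -3.60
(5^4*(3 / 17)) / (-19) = -5.80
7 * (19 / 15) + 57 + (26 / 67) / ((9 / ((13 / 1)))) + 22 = 266608 / 3015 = 88.43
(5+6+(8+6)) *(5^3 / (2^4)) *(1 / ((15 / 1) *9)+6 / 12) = 85625 / 864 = 99.10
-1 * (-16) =16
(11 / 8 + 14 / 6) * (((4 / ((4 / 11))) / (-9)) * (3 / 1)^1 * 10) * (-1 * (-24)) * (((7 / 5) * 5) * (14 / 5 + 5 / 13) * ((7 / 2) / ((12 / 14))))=-7723331 / 26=-297051.19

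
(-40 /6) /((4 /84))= -140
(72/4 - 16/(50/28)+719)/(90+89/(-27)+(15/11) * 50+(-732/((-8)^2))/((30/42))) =86491152/16498115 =5.24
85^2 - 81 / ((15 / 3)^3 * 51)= 15353098 / 2125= 7224.99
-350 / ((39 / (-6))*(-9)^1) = -700 / 117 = -5.98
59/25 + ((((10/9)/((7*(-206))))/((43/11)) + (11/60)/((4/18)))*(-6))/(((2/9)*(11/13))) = -148558379/6200600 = -23.96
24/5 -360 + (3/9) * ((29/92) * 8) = -122254/345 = -354.36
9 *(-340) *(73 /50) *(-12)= 268056 /5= 53611.20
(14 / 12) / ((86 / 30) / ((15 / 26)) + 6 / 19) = 9975 / 45184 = 0.22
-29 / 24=-1.21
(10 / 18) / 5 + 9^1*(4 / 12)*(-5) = -14.89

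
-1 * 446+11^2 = -325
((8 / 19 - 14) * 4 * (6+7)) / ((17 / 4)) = -166.14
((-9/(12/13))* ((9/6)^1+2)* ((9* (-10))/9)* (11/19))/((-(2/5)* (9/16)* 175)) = -286/57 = -5.02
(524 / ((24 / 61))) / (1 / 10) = 39955 / 3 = 13318.33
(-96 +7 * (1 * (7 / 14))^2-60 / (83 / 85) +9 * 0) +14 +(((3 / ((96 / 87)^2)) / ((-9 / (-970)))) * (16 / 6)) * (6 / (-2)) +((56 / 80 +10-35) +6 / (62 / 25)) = -2287.98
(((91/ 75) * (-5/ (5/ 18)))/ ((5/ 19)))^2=107619876/ 15625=6887.67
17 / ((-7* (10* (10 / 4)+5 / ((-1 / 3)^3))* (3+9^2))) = 17 / 64680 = 0.00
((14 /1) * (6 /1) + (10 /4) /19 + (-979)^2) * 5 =182119775 /38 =4792625.66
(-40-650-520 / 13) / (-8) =365 / 4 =91.25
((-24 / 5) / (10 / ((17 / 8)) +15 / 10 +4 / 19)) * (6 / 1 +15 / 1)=-325584 / 20725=-15.71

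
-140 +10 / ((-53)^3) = -20842790 / 148877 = -140.00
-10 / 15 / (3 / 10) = -20 / 9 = -2.22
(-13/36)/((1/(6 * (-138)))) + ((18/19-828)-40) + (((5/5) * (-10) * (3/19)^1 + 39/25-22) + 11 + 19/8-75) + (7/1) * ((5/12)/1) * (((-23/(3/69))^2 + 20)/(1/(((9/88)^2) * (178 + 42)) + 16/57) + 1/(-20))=35781992695243/31372800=1140541.89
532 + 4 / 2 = 534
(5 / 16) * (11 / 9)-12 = -1673 / 144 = -11.62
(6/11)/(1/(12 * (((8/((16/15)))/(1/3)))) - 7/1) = -1620/20779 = -0.08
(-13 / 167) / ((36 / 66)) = -143 / 1002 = -0.14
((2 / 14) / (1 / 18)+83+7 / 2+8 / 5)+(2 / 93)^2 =54895483 / 605430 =90.67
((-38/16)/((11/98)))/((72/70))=-32585/1584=-20.57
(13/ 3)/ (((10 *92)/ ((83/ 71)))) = 1079/ 195960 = 0.01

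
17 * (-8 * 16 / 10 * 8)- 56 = -1796.80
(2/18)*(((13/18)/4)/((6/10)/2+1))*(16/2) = 10/81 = 0.12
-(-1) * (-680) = -680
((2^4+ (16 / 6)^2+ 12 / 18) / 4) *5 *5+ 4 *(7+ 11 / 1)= 3971 / 18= 220.61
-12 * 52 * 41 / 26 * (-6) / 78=984 / 13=75.69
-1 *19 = -19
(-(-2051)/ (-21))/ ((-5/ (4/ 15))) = 1172/ 225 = 5.21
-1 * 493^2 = -243049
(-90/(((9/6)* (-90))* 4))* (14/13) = 7/39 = 0.18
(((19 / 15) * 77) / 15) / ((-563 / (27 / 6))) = -1463 / 28150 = -0.05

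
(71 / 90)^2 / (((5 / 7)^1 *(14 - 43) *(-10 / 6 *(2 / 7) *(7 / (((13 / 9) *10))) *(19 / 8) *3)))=917462 / 50209875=0.02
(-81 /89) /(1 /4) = -324 /89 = -3.64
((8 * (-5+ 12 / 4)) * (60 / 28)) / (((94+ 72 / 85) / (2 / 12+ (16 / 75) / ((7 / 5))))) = -22780 / 197519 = -0.12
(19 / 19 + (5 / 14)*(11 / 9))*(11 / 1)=1991 / 126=15.80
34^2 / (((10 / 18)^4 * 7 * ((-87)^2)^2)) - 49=-151623270739 / 3094354375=-49.00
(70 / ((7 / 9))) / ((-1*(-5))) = 18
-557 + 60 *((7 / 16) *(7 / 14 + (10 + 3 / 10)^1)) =-547 / 2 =-273.50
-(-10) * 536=5360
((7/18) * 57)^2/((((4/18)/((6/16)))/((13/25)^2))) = 8968323/40000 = 224.21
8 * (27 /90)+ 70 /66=571 /165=3.46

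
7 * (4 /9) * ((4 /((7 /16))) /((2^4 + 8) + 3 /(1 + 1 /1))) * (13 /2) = 3328 /459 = 7.25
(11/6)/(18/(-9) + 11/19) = -209/162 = -1.29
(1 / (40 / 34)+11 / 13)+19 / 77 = 38897 / 20020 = 1.94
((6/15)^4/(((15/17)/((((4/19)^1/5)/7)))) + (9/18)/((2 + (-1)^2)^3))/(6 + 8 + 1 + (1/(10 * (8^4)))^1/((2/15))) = 17184432128/13789608328125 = 0.00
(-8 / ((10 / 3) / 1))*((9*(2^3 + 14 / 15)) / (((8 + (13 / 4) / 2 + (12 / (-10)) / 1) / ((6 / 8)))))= -28944 / 1685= -17.18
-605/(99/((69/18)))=-1265/54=-23.43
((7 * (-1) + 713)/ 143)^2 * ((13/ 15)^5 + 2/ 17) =3903118236716/ 263983809375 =14.79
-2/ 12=-1/ 6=-0.17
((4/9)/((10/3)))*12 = 1.60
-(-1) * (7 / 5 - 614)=-3063 / 5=-612.60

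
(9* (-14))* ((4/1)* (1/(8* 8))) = -63/8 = -7.88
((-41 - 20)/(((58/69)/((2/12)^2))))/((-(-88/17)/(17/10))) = -405467/612480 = -0.66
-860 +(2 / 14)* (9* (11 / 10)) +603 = -17891 / 70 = -255.59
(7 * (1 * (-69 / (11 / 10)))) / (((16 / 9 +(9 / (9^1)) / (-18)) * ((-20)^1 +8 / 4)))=4830 / 341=14.16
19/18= 1.06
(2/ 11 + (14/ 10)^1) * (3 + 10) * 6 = 6786/ 55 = 123.38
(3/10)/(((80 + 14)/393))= 1.25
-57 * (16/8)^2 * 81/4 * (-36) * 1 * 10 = 1662120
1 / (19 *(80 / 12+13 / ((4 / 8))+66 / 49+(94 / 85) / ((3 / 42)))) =12495 / 11750588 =0.00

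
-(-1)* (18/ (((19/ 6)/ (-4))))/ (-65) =432/ 1235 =0.35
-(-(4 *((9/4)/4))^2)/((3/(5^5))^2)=87890625/16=5493164.06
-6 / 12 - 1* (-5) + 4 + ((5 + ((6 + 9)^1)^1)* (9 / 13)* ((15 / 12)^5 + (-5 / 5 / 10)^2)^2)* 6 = 167687123347 / 212992000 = 787.29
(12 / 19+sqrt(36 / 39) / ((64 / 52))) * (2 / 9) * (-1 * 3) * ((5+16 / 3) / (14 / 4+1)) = -31 * sqrt(39) / 162 -496 / 513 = -2.16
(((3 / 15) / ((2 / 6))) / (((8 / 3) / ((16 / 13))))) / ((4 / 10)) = 9 / 13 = 0.69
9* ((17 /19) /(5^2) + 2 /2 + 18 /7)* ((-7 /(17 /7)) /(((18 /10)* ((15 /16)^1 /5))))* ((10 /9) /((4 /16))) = -3582208 /2907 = -1232.27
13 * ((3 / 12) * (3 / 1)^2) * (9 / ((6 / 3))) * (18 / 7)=9477 / 28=338.46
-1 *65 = -65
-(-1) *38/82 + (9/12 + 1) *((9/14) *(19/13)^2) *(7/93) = 1107149/1718392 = 0.64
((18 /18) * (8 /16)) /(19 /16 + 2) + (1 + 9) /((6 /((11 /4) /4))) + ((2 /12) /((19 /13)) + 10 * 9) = 91.42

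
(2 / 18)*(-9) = -1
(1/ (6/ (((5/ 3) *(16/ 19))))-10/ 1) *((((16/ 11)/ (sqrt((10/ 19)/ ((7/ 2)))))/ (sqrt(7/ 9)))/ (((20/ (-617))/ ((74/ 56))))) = 3812443 *sqrt(95)/ 21945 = 1693.28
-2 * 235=-470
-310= -310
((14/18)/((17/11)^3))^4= 7535366532507121/3822584498464461921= 0.00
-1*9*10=-90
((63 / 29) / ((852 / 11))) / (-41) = -231 / 337676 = -0.00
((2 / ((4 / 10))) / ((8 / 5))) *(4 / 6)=25 / 12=2.08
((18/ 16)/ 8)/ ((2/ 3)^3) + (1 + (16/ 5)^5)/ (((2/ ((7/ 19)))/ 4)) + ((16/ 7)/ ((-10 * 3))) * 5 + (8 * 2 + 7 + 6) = 176883838753/ 638400000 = 277.07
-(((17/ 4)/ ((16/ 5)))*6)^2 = -65025/ 1024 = -63.50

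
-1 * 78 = -78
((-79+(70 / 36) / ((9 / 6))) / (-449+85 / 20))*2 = 16784 / 48033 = 0.35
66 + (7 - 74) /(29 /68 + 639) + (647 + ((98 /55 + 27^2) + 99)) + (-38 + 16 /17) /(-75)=62737214343 /40654735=1543.17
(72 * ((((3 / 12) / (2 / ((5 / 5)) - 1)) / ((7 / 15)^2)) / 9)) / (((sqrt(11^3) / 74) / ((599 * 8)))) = 89263.92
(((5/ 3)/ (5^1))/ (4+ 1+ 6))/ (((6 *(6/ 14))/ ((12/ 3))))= 0.05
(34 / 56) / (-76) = -17 / 2128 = -0.01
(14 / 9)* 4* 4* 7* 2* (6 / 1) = 2090.67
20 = 20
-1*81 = -81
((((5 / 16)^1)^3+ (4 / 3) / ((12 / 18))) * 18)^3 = 419399233848477 / 8589934592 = 48824.50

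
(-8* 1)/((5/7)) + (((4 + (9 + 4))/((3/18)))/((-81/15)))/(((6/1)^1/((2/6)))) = -4961/405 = -12.25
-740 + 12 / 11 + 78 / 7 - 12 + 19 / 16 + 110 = -774409 / 1232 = -628.58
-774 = -774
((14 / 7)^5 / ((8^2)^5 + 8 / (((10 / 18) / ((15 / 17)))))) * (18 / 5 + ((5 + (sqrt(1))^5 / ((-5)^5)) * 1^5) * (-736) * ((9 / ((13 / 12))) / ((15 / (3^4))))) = -2280116335032 / 463470597484375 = -0.00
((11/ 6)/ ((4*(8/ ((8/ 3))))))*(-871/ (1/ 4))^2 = 16690102/ 9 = 1854455.78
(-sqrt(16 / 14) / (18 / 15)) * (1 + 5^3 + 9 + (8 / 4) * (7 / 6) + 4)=-2120 * sqrt(14) / 63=-125.91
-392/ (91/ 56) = -3136/ 13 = -241.23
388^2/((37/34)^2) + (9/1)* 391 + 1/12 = 2146157869/16428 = 130640.24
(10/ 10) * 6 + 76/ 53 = 394/ 53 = 7.43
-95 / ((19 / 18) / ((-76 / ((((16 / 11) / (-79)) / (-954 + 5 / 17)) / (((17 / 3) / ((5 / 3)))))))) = 2409235587 / 2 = 1204617793.50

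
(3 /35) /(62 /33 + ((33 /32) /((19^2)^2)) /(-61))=0.05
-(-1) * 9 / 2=9 / 2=4.50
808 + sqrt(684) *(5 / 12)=5 *sqrt(19) / 2 + 808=818.90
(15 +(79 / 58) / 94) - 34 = -103509 / 5452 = -18.99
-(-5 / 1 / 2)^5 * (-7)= -21875 / 32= -683.59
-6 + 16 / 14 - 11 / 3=-179 / 21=-8.52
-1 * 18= -18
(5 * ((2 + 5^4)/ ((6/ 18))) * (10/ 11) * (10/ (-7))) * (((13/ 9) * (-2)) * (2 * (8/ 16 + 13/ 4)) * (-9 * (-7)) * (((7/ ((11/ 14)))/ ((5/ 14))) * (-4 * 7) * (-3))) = 34935859636.36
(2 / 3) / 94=1 / 141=0.01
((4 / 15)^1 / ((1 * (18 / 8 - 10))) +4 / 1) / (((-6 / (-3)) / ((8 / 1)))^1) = 7376 / 465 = 15.86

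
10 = 10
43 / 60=0.72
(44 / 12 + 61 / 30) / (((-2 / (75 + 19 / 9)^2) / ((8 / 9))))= -18302168 / 1215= -15063.51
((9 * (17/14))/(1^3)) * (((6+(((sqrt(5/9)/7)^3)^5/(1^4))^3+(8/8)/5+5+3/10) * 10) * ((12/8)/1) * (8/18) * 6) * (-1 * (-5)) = 25135.71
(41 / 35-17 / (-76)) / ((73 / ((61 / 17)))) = 226371 / 3301060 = 0.07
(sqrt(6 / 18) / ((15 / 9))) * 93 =93 * sqrt(3) / 5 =32.22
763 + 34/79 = 60311/79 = 763.43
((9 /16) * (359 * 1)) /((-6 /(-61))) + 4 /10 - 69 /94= 15436283 /7520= 2052.70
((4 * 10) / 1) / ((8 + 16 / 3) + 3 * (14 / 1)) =60 / 83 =0.72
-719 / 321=-2.24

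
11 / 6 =1.83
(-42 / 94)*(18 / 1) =-378 / 47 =-8.04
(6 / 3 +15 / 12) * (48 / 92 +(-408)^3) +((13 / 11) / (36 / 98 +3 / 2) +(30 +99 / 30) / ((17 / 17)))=-102196351423703 / 462990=-220731228.37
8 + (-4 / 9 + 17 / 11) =901 / 99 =9.10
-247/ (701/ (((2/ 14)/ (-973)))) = 0.00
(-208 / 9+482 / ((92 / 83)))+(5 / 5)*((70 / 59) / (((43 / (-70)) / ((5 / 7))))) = 431005483 / 1050318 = 410.36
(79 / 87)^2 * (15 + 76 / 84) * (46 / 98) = 47943362 / 7788501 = 6.16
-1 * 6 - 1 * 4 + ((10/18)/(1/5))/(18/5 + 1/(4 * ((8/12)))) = -13310/1431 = -9.30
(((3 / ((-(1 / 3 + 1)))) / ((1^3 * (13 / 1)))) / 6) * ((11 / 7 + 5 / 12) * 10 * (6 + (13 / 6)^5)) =-49855345 / 1617408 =-30.82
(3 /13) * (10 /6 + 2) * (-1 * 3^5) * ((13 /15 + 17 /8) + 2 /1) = -533709 /520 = -1026.36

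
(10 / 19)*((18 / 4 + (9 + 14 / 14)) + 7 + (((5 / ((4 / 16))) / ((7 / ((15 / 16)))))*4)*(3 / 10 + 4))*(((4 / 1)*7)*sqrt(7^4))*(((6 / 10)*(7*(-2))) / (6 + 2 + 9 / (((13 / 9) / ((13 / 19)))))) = -7787472 / 233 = -33422.63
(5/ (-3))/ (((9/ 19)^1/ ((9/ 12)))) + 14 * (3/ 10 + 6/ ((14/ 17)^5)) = 193030057/ 864360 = 223.32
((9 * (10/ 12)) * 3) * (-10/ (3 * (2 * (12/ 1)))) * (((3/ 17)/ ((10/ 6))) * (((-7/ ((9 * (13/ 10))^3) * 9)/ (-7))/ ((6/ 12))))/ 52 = -625/ 8739666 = -0.00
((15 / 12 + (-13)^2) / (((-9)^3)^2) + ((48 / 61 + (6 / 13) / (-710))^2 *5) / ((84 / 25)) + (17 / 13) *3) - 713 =-5567423858077483739 / 7861852827932922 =-708.16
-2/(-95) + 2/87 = 364/8265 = 0.04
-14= -14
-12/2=-6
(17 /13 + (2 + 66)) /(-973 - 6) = -901 /12727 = -0.07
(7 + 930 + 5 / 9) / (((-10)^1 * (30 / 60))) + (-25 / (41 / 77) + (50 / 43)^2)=-795233467 / 3411405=-233.11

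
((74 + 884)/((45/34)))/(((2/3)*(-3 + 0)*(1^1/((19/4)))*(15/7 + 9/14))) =-1083019/1755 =-617.10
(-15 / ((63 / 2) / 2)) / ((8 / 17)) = -85 / 42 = -2.02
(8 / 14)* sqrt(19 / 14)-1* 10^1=-9.33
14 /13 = 1.08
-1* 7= -7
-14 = -14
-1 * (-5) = 5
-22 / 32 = -11 / 16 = -0.69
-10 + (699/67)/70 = -46201/4690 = -9.85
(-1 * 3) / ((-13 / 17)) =51 / 13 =3.92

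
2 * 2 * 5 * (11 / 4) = 55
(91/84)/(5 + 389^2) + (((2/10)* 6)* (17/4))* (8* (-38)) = -14076949759/9079560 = -1550.40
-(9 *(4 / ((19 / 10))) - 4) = -284 / 19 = -14.95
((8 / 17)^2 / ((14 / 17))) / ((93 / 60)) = 640 / 3689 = 0.17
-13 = -13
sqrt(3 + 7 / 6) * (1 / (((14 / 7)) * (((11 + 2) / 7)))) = 0.55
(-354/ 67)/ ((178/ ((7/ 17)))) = -1239/ 101371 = -0.01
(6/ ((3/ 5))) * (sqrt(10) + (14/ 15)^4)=76832/ 10125 + 10 * sqrt(10)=39.21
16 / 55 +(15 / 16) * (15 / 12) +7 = 29789 / 3520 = 8.46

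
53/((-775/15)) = -159/155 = -1.03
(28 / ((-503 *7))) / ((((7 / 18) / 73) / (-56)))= 42048 / 503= 83.59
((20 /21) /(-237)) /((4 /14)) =-10 /711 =-0.01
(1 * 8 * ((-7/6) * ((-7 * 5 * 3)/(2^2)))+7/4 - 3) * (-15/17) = -14625/68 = -215.07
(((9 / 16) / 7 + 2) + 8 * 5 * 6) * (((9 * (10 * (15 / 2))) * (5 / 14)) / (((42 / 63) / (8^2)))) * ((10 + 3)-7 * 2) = -274519125 / 49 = -5602431.12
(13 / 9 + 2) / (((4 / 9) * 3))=31 / 12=2.58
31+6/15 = 157/5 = 31.40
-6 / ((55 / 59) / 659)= -233286 / 55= -4241.56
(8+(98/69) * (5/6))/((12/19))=14.54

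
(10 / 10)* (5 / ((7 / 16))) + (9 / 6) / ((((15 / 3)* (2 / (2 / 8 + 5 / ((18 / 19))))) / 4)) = 6193 / 420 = 14.75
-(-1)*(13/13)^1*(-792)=-792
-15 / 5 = -3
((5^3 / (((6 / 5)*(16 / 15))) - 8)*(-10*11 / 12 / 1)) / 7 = -157795 / 1344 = -117.41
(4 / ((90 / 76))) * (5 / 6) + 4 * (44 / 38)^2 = 79708 / 9747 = 8.18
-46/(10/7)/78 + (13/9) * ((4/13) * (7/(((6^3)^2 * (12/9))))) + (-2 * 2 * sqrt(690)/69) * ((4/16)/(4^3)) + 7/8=4205327/9097920-sqrt(690)/4416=0.46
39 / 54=13 / 18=0.72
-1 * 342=-342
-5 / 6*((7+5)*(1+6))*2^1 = -140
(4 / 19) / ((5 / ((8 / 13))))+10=12382 / 1235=10.03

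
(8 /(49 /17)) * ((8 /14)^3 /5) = 8704 /84035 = 0.10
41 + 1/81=3322/81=41.01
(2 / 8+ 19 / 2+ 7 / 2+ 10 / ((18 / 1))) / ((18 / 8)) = 497 / 81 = 6.14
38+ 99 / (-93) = 1145 / 31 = 36.94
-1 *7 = -7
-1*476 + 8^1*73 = 108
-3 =-3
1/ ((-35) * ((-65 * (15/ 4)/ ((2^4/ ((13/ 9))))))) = 192/ 147875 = 0.00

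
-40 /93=-0.43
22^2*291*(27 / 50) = 76055.76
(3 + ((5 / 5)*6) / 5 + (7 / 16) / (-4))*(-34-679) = -933317 / 320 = -2916.62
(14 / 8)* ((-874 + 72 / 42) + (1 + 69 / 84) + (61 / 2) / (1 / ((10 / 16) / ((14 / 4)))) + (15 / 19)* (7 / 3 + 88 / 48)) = -916879 / 608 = -1508.02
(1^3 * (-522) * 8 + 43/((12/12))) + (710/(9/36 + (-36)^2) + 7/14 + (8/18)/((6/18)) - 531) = -29004593/6222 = -4661.62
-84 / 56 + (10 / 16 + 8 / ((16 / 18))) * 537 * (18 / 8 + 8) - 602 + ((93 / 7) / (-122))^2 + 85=306078861085 / 5834528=52459.92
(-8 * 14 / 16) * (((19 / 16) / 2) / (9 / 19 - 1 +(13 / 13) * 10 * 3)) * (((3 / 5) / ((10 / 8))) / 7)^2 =-3249 / 4900000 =-0.00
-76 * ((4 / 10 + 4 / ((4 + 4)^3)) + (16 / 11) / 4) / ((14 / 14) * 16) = -103189 / 28160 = -3.66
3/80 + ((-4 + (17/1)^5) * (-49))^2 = 387229926592256723/80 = 4840374082403209.04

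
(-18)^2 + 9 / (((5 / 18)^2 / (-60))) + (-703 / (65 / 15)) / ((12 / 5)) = -6742.00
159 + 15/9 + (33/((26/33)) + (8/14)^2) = 775399/3822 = 202.88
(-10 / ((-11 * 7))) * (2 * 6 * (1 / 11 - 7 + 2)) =-7.65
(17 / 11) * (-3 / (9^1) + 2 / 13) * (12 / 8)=-119 / 286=-0.42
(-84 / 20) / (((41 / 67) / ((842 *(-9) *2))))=21324492 / 205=104021.91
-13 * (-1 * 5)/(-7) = -65/7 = -9.29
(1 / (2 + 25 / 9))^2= 81 / 1849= 0.04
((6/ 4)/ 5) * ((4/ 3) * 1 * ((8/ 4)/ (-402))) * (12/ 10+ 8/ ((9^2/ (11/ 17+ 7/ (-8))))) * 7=-1694/ 103275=-0.02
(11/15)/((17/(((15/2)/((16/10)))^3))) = 309375/69632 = 4.44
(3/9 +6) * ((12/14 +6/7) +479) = 3044.52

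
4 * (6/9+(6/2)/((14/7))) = 26/3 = 8.67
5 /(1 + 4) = 1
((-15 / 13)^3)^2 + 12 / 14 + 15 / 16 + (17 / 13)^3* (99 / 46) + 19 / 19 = 123931613375 / 12433859984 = 9.97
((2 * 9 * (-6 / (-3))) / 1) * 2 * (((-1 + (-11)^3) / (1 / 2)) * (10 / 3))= -639360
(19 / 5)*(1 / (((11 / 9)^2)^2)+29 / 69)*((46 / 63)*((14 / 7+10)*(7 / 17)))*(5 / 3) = 133349296 / 6720219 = 19.84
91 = 91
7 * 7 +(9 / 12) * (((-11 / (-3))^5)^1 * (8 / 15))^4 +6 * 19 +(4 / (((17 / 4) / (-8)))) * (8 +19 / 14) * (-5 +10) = 11708055619.25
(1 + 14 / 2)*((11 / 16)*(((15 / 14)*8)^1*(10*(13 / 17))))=42900 / 119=360.50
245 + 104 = 349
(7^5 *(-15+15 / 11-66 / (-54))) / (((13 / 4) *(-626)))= 41311606 / 402831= 102.55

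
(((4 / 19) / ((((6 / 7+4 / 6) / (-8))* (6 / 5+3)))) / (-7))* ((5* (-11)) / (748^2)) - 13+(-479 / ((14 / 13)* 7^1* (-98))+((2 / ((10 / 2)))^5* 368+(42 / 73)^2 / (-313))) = -103825625437685080343 / 12094734827178850000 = -8.58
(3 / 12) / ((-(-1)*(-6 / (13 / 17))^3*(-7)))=2197 / 29713824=0.00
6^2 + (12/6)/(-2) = 35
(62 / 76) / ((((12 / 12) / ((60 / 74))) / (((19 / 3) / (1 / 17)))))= 2635 / 37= 71.22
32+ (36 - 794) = -726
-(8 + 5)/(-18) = 13/18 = 0.72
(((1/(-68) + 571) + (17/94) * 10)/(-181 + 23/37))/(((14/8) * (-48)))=0.04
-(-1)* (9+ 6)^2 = 225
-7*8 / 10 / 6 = -0.93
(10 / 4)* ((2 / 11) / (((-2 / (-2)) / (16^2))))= 1280 / 11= 116.36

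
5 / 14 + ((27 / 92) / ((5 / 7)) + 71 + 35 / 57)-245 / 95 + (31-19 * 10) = -16371199 / 183540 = -89.20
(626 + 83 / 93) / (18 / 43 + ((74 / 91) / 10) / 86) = 2281318130 / 1526781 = 1494.20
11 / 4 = 2.75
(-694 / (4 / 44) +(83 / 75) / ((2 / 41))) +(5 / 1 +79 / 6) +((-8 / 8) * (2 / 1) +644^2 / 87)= -2828.07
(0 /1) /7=0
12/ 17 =0.71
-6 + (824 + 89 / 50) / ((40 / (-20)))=-41889 / 100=-418.89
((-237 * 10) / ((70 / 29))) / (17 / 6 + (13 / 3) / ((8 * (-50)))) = -2749200 / 7903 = -347.87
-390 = -390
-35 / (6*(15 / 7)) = -49 / 18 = -2.72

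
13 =13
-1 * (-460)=460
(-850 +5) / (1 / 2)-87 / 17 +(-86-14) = -30517 / 17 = -1795.12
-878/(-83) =878/83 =10.58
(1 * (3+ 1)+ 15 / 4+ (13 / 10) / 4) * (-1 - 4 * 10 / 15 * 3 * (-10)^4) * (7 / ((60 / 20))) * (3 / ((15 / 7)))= -422058609 / 200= -2110293.04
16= 16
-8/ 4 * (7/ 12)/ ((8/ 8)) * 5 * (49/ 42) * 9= -245/ 4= -61.25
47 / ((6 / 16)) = 376 / 3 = 125.33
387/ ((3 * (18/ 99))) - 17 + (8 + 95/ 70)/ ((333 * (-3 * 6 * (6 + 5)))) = 639229999/ 923076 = 692.50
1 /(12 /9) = 3 /4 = 0.75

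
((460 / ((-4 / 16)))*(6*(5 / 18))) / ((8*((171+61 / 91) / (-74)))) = 3872050 / 23433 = 165.24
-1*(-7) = 7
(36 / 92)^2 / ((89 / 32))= 2592 / 47081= 0.06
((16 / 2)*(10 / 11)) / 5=1.45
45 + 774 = 819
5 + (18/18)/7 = 36/7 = 5.14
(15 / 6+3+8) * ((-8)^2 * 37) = 31968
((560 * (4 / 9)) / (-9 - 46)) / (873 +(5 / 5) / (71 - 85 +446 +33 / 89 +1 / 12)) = -206913728 / 39917366379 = -0.01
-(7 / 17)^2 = -49 / 289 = -0.17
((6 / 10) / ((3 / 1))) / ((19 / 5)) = 0.05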